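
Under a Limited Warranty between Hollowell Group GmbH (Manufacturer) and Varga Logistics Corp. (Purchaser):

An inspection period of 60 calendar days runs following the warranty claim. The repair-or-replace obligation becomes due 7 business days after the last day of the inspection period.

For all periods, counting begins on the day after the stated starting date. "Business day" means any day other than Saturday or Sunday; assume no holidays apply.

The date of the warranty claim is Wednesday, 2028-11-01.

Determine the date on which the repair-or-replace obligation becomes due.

Adding 60 calendar days to 2028-11-01 gives 2028-12-31, which is the last day of the inspection period.
The date on which the repair-or-replace obligation becomes due: counting 7 business days from Sunday, 2028-12-31 (Jan 1, Jan 2, Jan 3, Jan 4, Jan 5, Jan 8, Jan 9, skipping weekends) reaches Tuesday, 2029-01-09.

2029-01-09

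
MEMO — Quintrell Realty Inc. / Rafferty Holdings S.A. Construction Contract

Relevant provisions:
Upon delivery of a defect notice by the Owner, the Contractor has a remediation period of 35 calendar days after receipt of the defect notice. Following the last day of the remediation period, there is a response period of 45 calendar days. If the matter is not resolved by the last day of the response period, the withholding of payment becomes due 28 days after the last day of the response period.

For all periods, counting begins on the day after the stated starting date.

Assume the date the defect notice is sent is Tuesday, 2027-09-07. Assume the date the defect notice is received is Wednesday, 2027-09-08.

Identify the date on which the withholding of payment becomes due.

The last day of the remediation period: 2027-09-08 + 35 days = 2027-10-13.
The last day of the response period: 2027-10-13 + 45 days = 2027-11-27.
Adding 28 calendar days to 2027-11-27 gives 2027-12-25, which is the date on which the withholding of payment becomes due.

2027-12-25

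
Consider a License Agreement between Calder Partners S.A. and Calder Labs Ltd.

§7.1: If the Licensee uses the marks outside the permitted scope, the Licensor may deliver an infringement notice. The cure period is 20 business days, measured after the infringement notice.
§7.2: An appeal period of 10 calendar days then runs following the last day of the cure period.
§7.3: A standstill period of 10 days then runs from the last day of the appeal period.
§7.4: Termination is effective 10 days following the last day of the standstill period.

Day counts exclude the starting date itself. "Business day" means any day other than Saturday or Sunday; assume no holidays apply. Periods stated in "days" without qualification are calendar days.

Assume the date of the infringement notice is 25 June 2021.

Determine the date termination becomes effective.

The last day of the cure period: counting 20 business days from Friday, 25 June 2021 (Jun 28, Jun 29, Jun 30, Jul 1, …, Jul 21, Jul 22, Jul 23, skipping weekends) reaches Friday, 23 July 2021.
The last day of the appeal period: 10 calendar days after 23 July 2021 is 2 August 2021.
The last day of the standstill period: 10 calendar days after 2 August 2021 is 12 August 2021.
The date termination becomes effective: 10 calendar days after 12 August 2021 is 22 August 2021.

22 August 2021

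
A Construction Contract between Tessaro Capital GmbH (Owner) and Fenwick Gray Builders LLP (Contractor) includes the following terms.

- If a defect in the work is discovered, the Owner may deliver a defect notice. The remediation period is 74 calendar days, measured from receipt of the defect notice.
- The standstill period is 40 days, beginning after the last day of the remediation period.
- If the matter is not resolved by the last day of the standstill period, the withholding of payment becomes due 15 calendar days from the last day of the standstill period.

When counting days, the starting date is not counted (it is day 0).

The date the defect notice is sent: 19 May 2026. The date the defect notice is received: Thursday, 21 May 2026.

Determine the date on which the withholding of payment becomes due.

The last day of the remediation period: 74 calendar days after 21 May 2026 is 3 August 2026.
The last day of the standstill period: 3 August 2026 + 40 days = 12 September 2026.
The date on which the withholding of payment becomes due: 15 calendar days after 12 September 2026 is 27 September 2026.

27 September 2026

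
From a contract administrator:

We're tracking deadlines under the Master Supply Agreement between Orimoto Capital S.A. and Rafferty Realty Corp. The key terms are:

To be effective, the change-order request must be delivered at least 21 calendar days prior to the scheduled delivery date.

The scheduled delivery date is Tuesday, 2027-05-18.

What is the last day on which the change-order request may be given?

Counting back 21 calendar days from 2027-05-18 gives 2027-04-27.

2027-04-27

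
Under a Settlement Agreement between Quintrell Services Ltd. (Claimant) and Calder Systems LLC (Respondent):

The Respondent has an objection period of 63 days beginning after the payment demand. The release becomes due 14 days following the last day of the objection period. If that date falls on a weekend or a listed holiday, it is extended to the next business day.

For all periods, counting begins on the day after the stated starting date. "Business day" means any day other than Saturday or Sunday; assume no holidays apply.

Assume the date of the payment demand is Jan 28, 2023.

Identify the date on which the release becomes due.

The last day of the objection period: 63 calendar days after Jan 28, 2023 is Apr 1, 2023.
Adding 14 calendar days to Apr 1, 2023 gives Apr 15, 2023, which is the date on which the release becomes due. That falls on a Saturday, so it rolls to the next business day, Monday, Apr 17, 2023.

Apr 17, 2023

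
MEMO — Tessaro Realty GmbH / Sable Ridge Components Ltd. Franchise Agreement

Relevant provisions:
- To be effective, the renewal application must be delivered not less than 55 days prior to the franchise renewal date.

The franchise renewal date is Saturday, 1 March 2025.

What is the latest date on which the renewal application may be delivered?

5 January 2025

1 March 2025 minus 55 days is 5 January 2025.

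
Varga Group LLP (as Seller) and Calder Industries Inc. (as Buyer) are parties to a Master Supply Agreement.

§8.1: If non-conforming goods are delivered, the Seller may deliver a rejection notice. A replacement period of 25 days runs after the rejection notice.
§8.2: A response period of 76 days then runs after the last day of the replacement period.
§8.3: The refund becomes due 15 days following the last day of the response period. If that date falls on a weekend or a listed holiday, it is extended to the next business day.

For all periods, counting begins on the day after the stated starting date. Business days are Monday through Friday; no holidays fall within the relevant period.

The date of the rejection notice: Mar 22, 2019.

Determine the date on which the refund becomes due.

Adding 25 calendar days to Mar 22, 2019 gives Apr 16, 2019, which is the last day of the replacement period.
The last day of the response period: 76 calendar days after Apr 16, 2019 is Jul 1, 2019.
The date on which the refund becomes due: 15 calendar days after Jul 1, 2019 is Jul 16, 2019. Jul 16, 2019 is a Tuesday, so no roll-forward applies.

Jul 16, 2019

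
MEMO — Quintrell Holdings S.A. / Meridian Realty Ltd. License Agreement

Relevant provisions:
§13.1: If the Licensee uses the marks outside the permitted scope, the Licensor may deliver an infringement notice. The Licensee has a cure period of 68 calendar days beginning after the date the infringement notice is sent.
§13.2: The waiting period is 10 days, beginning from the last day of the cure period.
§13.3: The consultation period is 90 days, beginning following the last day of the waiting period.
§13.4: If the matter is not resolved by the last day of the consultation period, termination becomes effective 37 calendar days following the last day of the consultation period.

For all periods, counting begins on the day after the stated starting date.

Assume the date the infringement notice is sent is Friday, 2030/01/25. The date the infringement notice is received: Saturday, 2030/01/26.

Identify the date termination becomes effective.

2030/08/18

Adding 68 calendar days to 2030/01/25 gives 2030/04/03, which is the last day of the cure period.
The last day of the waiting period: 10 calendar days after 2030/04/03 is 2030/04/13.
The last day of the consultation period: 90 calendar days after 2030/04/13 is 2030/07/12.
The date termination becomes effective: 37 calendar days after 2030/07/12 is 2030/08/18.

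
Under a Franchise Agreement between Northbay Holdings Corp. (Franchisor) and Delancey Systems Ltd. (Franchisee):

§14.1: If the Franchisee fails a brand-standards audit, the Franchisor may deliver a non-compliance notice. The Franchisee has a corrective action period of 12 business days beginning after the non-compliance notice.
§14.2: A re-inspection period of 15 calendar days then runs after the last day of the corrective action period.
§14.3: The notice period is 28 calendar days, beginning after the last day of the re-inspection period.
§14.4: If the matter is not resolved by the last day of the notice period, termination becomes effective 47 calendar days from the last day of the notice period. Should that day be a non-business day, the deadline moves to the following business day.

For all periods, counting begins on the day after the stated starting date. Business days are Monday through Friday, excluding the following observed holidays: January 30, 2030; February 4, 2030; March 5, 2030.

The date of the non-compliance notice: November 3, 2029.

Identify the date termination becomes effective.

The last day of the corrective action period: 12 business days after Saturday, November 3, 2029, skipping weekends — Nov 5, Nov 6, Nov 7, Nov 8, …, Nov 16, Nov 19, Nov 20 — lands on Tuesday, November 20, 2029.
The last day of the re-inspection period: 15 calendar days after November 20, 2029 is December 5, 2029.
The last day of the notice period: December 5, 2029 + 28 days = January 2, 2030.
The date termination becomes effective: 47 calendar days after January 2, 2030 is February 18, 2030. February 18, 2030 is a Monday and is not a listed holiday, so no roll-forward applies.

February 18, 2030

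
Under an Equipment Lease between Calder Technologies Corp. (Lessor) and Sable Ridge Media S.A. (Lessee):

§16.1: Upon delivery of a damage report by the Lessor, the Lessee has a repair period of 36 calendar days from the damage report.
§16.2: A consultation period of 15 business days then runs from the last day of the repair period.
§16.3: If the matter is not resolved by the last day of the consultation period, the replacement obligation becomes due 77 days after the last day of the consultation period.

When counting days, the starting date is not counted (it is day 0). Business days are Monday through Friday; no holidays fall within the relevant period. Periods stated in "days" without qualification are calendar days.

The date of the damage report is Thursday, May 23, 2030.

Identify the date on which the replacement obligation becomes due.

October 4, 2030

The last day of the repair period: May 23, 2030 + 36 days = June 28, 2030.
The last day of the consultation period: counting 15 business days from Friday, June 28, 2030 (Jul 1, Jul 2, Jul 3, Jul 4, …, Jul 17, Jul 18, Jul 19, skipping weekends) reaches Friday, July 19, 2030.
The date on which the replacement obligation becomes due: 77 calendar days after July 19, 2030 is October 4, 2030.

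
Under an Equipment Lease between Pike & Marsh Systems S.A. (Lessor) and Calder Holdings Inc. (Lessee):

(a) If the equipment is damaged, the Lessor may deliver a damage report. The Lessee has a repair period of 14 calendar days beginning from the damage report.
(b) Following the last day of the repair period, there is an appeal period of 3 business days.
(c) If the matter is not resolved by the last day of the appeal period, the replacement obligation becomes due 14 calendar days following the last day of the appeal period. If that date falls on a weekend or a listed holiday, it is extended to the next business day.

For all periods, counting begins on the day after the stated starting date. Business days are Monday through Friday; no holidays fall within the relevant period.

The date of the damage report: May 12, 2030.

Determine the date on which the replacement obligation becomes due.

June 12, 2030

The last day of the repair period: 14 calendar days after May 12, 2030 is May 26, 2030.
The last day of the appeal period: counting 3 business days from Sunday, May 26, 2030 (May 27, May 28, May 29, skipping weekends) reaches Wednesday, May 29, 2030.
The date on which the replacement obligation becomes due: May 29, 2030 + 14 days = June 12, 2030. June 12, 2030 is a Wednesday, so no roll-forward applies.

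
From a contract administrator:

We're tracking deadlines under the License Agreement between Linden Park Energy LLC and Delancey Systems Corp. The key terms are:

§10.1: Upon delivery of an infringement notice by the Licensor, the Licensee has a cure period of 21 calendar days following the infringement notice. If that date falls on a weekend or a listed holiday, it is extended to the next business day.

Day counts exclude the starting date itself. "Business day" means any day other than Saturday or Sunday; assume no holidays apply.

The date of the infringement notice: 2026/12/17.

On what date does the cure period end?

The last day of the cure period: 2026/12/17 + 21 days = 2027/01/07. 2027/01/07 is a Thursday, so no roll-forward applies.

2027/01/07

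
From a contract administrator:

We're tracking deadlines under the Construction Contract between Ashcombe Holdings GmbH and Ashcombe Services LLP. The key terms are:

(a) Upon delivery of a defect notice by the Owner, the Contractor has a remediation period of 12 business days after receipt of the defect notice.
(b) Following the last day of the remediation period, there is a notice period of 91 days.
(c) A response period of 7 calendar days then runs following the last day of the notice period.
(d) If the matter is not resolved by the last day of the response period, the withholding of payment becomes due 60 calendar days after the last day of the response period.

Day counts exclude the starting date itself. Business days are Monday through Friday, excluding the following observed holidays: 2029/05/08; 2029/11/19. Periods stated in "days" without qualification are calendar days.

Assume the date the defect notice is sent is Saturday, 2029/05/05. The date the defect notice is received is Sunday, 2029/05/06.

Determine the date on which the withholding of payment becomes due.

The last day of the remediation period: 12 business days after Sunday, 2029/05/06, skipping weekends and the listed holiday on May 8 — May 7, May 9, May 10, May 11, …, May 21, May 22, May 23 — lands on Wednesday, 2029/05/23.
The last day of the notice period: 91 calendar days after 2029/05/23 is 2029/08/22.
The last day of the response period: 7 calendar days after 2029/08/22 is 2029/08/29.
Adding 60 calendar days to 2029/08/29 gives 2029/10/28, which is the date on which the withholding of payment becomes due.

2029/10/28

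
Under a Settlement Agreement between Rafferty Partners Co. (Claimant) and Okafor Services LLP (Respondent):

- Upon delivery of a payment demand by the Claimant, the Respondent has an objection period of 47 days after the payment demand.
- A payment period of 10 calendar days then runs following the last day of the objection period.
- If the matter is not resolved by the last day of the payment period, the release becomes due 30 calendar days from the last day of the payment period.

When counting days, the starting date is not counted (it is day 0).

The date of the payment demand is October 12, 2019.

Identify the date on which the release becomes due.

January 7, 2020

The last day of the objection period: October 12, 2019 + 47 days = November 28, 2019.
The last day of the payment period: 10 calendar days after November 28, 2019 is December 8, 2019.
Adding 30 calendar days to December 8, 2019 gives January 7, 2020, which is the date on which the release becomes due.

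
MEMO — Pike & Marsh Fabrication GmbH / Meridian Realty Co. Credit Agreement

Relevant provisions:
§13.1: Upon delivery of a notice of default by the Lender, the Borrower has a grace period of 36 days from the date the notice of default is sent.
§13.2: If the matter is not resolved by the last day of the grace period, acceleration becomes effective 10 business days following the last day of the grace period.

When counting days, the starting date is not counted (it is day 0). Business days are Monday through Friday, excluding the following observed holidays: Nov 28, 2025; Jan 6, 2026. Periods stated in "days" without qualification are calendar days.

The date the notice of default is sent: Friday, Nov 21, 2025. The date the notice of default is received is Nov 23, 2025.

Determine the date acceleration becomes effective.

Jan 12, 2026

The last day of the grace period: 36 calendar days after Nov 21, 2025 is Dec 27, 2025.
The date acceleration becomes effective: 10 business days after Saturday, Dec 27, 2025, skipping weekends and the listed holiday on Jan 6 — Dec 29, Dec 30, Dec 31, Jan 1, Jan 2, Jan 5, Jan 7, Jan 8, Jan 9, Jan 12 — lands on Monday, Jan 12, 2026.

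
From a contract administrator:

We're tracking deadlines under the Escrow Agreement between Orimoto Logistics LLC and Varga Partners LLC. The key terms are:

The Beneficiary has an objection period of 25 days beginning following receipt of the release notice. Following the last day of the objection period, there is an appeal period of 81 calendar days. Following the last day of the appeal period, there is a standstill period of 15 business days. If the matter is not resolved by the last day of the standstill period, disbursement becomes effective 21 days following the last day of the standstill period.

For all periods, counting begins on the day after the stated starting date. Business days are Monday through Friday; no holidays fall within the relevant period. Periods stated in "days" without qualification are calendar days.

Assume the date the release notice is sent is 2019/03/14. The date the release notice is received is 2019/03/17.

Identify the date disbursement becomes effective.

Adding 25 calendar days to 2019/03/17 gives 2019/04/11, which is the last day of the objection period.
Adding 81 calendar days to 2019/04/11 gives 2019/07/01, which is the last day of the appeal period.
The last day of the standstill period: 15 business days after Monday, 2019/07/01, skipping weekends — Jul 2, Jul 3, Jul 4, Jul 5, …, Jul 18, Jul 19, Jul 22 — lands on Monday, 2019/07/22.
The date disbursement becomes effective: 2019/07/22 + 21 days = 2019/08/12.

2019/08/12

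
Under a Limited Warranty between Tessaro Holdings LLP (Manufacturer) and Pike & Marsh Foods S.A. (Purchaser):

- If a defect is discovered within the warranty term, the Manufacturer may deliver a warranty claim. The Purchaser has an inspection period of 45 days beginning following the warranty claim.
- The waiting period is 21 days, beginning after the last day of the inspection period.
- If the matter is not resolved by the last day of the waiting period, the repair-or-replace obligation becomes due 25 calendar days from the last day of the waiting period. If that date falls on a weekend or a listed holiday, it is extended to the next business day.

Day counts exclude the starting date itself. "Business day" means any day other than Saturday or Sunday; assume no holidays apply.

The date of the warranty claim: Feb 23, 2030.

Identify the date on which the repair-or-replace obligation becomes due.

The last day of the inspection period: 45 calendar days after Feb 23, 2030 is Apr 9, 2030.
The last day of the waiting period: 21 calendar days after Apr 9, 2030 is Apr 30, 2030.
The date on which the repair-or-replace obligation becomes due: Apr 30, 2030 + 25 days = May 25, 2030. That falls on a Saturday, so it rolls to the next business day, Monday, May 27, 2030.

May 27, 2030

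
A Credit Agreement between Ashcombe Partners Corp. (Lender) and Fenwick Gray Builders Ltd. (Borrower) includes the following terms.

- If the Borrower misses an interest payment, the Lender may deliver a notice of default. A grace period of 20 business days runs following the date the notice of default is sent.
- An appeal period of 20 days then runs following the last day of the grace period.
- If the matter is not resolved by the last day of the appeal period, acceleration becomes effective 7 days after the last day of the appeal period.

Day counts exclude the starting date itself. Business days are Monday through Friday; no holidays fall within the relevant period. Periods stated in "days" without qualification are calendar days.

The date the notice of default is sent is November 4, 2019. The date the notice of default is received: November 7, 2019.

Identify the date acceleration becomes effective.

December 29, 2019

The last day of the grace period: 20 business days after Monday, November 4, 2019, skipping weekends — Nov 5, Nov 6, Nov 7, Nov 8, …, Nov 28, Nov 29, Dec 2 — lands on Monday, December 2, 2019.
The last day of the appeal period: December 2, 2019 + 20 days = December 22, 2019.
The date acceleration becomes effective: 7 calendar days after December 22, 2019 is December 29, 2019.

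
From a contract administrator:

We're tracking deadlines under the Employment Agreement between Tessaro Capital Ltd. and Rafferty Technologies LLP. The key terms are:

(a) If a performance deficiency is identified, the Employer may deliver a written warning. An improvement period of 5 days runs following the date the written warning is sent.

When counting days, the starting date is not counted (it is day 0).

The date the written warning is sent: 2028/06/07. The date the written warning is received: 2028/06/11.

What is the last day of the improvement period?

The last day of the improvement period: 5 calendar days after 2028/06/07 is 2028/06/12.

2028/06/12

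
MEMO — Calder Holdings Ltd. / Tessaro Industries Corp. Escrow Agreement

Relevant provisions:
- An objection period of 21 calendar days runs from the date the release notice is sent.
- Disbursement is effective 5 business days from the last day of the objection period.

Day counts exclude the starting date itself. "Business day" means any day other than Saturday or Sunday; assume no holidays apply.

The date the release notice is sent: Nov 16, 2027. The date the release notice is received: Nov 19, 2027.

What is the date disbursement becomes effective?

The last day of the objection period: Nov 16, 2027 + 21 days = Dec 7, 2027.
The date disbursement becomes effective: counting 5 business days from Tuesday, Dec 7, 2027 (Dec 8, Dec 9, Dec 10, Dec 13, Dec 14, skipping weekends) reaches Tuesday, Dec 14, 2027.

Dec 14, 2027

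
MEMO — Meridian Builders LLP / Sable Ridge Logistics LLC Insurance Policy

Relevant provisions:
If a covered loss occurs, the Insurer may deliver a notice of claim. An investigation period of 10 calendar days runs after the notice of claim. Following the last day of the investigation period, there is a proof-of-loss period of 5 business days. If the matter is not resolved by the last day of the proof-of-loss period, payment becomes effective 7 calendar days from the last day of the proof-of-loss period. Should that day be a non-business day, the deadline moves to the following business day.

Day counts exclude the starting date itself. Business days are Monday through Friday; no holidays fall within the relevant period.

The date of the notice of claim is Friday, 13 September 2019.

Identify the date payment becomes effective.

Adding 10 calendar days to 13 September 2019 gives 23 September 2019, which is the last day of the investigation period.
From Monday, 23 September 2019, 5 business days (Sep 24, Sep 25, Sep 26, Sep 27, Sep 30, skipping weekends) brings us to Monday, 30 September 2019, which is the last day of the proof-of-loss period.
Adding 7 calendar days to 30 September 2019 gives 7 October 2019, which is the date payment becomes effective. 7 October 2019 is a Monday, so no roll-forward applies.

7 October 2019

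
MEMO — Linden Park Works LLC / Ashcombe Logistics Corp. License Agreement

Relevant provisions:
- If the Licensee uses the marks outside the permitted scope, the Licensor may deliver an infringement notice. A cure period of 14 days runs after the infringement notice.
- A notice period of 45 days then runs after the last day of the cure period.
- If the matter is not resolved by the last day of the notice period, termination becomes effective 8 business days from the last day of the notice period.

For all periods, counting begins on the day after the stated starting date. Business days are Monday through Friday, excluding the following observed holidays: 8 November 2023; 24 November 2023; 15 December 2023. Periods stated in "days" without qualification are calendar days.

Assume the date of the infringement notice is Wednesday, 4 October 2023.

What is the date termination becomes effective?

13 December 2023

Adding 14 calendar days to 4 October 2023 gives 18 October 2023, which is the last day of the cure period.
The last day of the notice period: 18 October 2023 + 45 days = 2 December 2023.
The date termination becomes effective: counting 8 business days from Saturday, 2 December 2023 (Dec 4, Dec 5, Dec 6, Dec 7, Dec 8, Dec 11, Dec 12, Dec 13, skipping weekends) reaches Wednesday, 13 December 2023.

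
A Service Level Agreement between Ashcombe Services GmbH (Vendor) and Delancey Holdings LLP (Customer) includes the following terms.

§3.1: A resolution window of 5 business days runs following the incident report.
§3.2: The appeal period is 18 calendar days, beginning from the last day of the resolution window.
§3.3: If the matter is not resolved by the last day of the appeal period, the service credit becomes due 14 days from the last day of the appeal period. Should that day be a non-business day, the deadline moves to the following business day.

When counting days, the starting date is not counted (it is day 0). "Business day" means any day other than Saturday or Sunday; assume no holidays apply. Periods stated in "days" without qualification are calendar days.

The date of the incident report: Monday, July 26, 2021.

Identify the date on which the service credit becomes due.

September 3, 2021

The last day of the resolution window: counting 5 business days from Monday, July 26, 2021 (Jul 27, Jul 28, Jul 29, Jul 30, Aug 2, skipping weekends) reaches Monday, August 2, 2021.
The last day of the appeal period: August 2, 2021 + 18 days = August 20, 2021.
The date on which the service credit becomes due: August 20, 2021 + 14 days = September 3, 2021. September 3, 2021 is a Friday, so no roll-forward applies.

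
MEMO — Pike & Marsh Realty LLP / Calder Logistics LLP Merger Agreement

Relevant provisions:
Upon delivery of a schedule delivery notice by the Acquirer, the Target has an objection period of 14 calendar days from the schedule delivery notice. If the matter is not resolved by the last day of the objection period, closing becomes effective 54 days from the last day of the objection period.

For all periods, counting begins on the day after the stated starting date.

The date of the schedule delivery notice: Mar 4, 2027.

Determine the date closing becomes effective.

The last day of the objection period: Mar 4, 2027 + 14 days = Mar 18, 2027.
The date closing becomes effective: Mar 18, 2027 + 54 days = May 11, 2027.

May 11, 2027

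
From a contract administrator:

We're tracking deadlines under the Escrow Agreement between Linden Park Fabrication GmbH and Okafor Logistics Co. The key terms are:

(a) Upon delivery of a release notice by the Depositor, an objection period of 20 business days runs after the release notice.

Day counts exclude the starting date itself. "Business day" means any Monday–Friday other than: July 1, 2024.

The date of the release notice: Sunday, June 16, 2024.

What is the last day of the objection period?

July 15, 2024

The last day of the objection period: 20 business days after Sunday, June 16, 2024, skipping weekends and the listed holiday on Jul 1 — Jun 17, Jun 18, Jun 19, Jun 20, …, Jul 11, Jul 12, Jul 15 — lands on Monday, July 15, 2024.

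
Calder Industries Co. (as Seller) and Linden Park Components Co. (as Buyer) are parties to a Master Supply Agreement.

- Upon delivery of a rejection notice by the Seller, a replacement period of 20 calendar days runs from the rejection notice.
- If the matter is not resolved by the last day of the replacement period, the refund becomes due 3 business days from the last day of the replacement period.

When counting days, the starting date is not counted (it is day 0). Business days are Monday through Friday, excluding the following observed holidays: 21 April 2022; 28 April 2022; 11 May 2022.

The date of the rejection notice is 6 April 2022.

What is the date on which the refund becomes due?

The last day of the replacement period: 6 April 2022 + 20 days = 26 April 2022.
From Tuesday, 26 April 2022, 3 business days (Apr 27, Apr 29, May 2, skipping weekends and the listed holiday on Apr 28) brings us to Monday, 2 May 2022, which is the date on which the refund becomes due.

2 May 2022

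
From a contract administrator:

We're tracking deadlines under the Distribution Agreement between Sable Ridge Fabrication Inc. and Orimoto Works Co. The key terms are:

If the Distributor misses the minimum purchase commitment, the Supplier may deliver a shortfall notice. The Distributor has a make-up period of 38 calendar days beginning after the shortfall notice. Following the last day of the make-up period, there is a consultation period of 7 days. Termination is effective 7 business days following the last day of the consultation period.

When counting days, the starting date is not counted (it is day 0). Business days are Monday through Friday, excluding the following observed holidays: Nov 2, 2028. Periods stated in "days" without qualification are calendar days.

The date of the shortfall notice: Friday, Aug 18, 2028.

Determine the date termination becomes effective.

Oct 11, 2028

The last day of the make-up period: Aug 18, 2028 + 38 days = Sep 25, 2028.
The last day of the consultation period: 7 calendar days after Sep 25, 2028 is Oct 2, 2028.
The date termination becomes effective: counting 7 business days from Monday, Oct 2, 2028 (Oct 3, Oct 4, Oct 5, Oct 6, Oct 9, Oct 10, Oct 11, skipping weekends) reaches Wednesday, Oct 11, 2028.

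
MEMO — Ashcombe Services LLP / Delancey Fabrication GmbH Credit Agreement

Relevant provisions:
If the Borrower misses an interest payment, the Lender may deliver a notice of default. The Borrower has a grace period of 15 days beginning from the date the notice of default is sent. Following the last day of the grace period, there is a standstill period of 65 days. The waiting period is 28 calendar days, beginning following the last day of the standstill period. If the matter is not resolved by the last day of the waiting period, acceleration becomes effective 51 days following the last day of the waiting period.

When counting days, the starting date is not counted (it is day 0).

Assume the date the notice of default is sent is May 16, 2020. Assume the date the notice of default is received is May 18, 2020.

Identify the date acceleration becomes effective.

October 22, 2020

The last day of the grace period: May 16, 2020 + 15 days = May 31, 2020.
Adding 65 calendar days to May 31, 2020 gives August 4, 2020, which is the last day of the standstill period.
The last day of the waiting period: August 4, 2020 + 28 days = September 1, 2020.
Adding 51 calendar days to September 1, 2020 gives October 22, 2020, which is the date acceleration becomes effective.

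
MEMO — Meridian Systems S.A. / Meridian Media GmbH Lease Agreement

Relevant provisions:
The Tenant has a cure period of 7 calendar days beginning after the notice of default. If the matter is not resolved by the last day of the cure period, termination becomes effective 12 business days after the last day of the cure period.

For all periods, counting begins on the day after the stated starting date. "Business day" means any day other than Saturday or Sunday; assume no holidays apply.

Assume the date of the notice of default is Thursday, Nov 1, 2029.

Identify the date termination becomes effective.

The last day of the cure period: 7 calendar days after Nov 1, 2029 is Nov 8, 2029.
The date termination becomes effective: counting 12 business days from Thursday, Nov 8, 2029 (Nov 9, Nov 12, Nov 13, Nov 14, …, Nov 22, Nov 23, Nov 26, skipping weekends) reaches Monday, Nov 26, 2029.

Nov 26, 2029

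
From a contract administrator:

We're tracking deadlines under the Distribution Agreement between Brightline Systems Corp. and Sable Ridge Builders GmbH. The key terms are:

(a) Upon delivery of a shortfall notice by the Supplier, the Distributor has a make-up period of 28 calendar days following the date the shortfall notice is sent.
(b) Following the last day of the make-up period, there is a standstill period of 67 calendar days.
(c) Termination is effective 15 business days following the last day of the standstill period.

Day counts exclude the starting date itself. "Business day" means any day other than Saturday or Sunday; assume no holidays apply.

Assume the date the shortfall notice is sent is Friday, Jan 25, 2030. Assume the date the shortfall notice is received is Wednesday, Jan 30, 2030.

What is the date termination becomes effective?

The last day of the make-up period: 28 calendar days after Jan 25, 2030 is Feb 22, 2030.
The last day of the standstill period: Feb 22, 2030 + 67 days = Apr 30, 2030.
The date termination becomes effective: counting 15 business days from Tuesday, Apr 30, 2030 (May 1, May 2, May 3, May 6, …, May 17, May 20, May 21, skipping weekends) reaches Tuesday, May 21, 2030.

May 21, 2030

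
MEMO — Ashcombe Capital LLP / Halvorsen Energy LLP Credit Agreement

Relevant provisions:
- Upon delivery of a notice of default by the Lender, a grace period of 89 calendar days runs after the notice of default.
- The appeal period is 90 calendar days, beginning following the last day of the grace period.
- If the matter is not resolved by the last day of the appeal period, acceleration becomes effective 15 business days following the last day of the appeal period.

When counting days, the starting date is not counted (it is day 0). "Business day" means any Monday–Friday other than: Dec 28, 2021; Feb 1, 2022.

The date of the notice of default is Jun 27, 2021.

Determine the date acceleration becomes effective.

The last day of the grace period: 89 calendar days after Jun 27, 2021 is Sep 24, 2021.
Adding 90 calendar days to Sep 24, 2021 gives Dec 23, 2021, which is the last day of the appeal period.
From Thursday, Dec 23, 2021, 15 business days (Dec 24, Dec 27, Dec 29, Dec 30, …, Jan 12, Jan 13, Jan 14, skipping weekends and the listed holiday on Dec 28) brings us to Friday, Jan 14, 2022, which is the date acceleration becomes effective.

Jan 14, 2022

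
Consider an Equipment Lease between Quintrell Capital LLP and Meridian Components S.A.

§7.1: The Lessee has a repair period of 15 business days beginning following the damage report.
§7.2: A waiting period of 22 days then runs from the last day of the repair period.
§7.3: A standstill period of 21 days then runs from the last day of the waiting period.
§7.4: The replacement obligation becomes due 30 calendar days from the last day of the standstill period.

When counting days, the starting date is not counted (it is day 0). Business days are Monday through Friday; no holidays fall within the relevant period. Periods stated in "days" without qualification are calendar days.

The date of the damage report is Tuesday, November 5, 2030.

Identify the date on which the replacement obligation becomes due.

February 7, 2031

The last day of the repair period: 15 business days after Tuesday, November 5, 2030, skipping weekends — Nov 6, Nov 7, Nov 8, Nov 11, …, Nov 22, Nov 25, Nov 26 — lands on Tuesday, November 26, 2030.
Adding 22 calendar days to November 26, 2030 gives December 18, 2030, which is the last day of the waiting period.
Adding 21 calendar days to December 18, 2030 gives January 8, 2031, which is the last day of the standstill period.
Adding 30 calendar days to January 8, 2031 gives February 7, 2031, which is the date on which the replacement obligation becomes due.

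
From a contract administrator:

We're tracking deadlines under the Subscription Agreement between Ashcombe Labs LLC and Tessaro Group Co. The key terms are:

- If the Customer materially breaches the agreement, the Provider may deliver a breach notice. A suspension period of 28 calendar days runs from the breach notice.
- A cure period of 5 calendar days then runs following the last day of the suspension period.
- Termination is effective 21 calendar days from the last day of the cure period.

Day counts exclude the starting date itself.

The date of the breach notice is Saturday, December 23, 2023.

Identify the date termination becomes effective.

The last day of the suspension period: 28 calendar days after December 23, 2023 is January 20, 2024.
The last day of the cure period: January 20, 2024 + 5 days = January 25, 2024.
The date termination becomes effective: January 25, 2024 + 21 days = February 15, 2024.

February 15, 2024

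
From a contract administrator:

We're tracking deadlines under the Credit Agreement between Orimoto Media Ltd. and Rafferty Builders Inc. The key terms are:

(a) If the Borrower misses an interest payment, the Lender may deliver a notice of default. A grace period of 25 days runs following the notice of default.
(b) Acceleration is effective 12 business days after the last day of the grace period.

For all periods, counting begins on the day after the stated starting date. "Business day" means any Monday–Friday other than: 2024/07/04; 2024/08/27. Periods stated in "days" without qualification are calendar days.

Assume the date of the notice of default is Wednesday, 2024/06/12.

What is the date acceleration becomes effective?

2024/07/23

The last day of the grace period: 2024/06/12 + 25 days = 2024/07/07.
The date acceleration becomes effective: counting 12 business days from Sunday, 2024/07/07 (Jul 8, Jul 9, Jul 10, Jul 11, …, Jul 19, Jul 22, Jul 23, skipping weekends) reaches Tuesday, 2024/07/23.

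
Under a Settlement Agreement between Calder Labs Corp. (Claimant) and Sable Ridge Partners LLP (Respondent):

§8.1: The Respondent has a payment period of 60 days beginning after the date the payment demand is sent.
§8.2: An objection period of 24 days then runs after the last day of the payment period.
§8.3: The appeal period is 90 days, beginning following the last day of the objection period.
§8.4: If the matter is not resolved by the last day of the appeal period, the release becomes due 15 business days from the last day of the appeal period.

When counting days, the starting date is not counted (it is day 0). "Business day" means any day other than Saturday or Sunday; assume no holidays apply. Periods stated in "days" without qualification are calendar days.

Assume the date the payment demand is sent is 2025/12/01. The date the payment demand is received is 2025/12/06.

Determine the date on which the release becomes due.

The last day of the payment period: 2025/12/01 + 60 days = 2026/01/30.
Adding 24 calendar days to 2026/01/30 gives 2026/02/23, which is the last day of the objection period.
The last day of the appeal period: 2026/02/23 + 90 days = 2026/05/24.
The date on which the release becomes due: counting 15 business days from Sunday, 2026/05/24 (May 25, May 26, May 27, May 28, …, Jun 10, Jun 11, Jun 12, skipping weekends) reaches Friday, 2026/06/12.

2026/06/12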